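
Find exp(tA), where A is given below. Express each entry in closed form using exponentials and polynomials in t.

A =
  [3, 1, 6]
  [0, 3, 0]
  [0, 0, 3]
e^{tA} =
  [exp(3*t), t*exp(3*t), 6*t*exp(3*t)]
  [0, exp(3*t), 0]
  [0, 0, exp(3*t)]

Strategy: write A = P · J · P⁻¹ where J is a Jordan canonical form, so e^{tA} = P · e^{tJ} · P⁻¹, and e^{tJ} can be computed block-by-block.

A has Jordan form
J =
  [3, 1, 0]
  [0, 3, 0]
  [0, 0, 3]
(up to reordering of blocks).

Per-block formulas:
  For a 2×2 Jordan block J_2(3): exp(t · J_2(3)) = e^(3t)·(I + t·N), where N is the 2×2 nilpotent shift.
  For a 1×1 block at λ = 3: exp(t · [3]) = [e^(3t)].

After assembling e^{tJ} and conjugating by P, we get:

e^{tA} =
  [exp(3*t), t*exp(3*t), 6*t*exp(3*t)]
  [0, exp(3*t), 0]
  [0, 0, exp(3*t)]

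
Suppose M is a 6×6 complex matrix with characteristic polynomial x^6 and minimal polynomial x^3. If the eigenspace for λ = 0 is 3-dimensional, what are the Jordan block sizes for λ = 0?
Block sizes for λ = 0: [3, 2, 1]

Step 1 — from the characteristic polynomial, algebraic multiplicity of λ = 0 is 6. From dim ker(M − (0)·I) = 3, there are exactly 3 Jordan blocks for λ = 0.
Step 2 — from the minimal polynomial, the factor (x − 0)^3 tells us the largest block for λ = 0 has size 3.
Step 3 — with total size 6, 3 blocks, and largest block 3, the block sizes (in nonincreasing order) are [3, 2, 1].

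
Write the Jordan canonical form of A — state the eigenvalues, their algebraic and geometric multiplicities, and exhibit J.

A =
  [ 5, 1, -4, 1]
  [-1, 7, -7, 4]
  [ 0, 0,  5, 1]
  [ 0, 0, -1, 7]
J_2(6) ⊕ J_2(6)

The characteristic polynomial is
  det(x·I − A) = x^4 - 24*x^3 + 216*x^2 - 864*x + 1296 = (x - 6)^4

Eigenvalues and multiplicities (the geometric multiplicity of λ is n − rank(A − λI), which equals the number of Jordan blocks for λ):
  λ = 6: algebraic multiplicity = 4, geometric multiplicity = 2

Determining the block sizes for each eigenvalue:
  λ = 6: with am = 4 and gm = 2, the partition is not yet determined (e.g. several partitions of 4 into 2 parts exist). Let N = A − (6)·I. Computing rank(N^1) = 2, rank(N^2) = 0; the number of blocks of size ≥ j is rank(N^{j−1}) − rank(N^j), giving [2, 2]. So we have 2 block(s) of size 2 → block sizes [2, 2]

Assembling the blocks gives a Jordan form
J =
  [6, 1, 0, 0]
  [0, 6, 0, 0]
  [0, 0, 6, 1]
  [0, 0, 0, 6]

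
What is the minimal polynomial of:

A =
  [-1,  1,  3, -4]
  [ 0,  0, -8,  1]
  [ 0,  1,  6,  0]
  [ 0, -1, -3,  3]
x^4 - 8*x^3 + 18*x^2 - 27

The characteristic polynomial is χ_A(x) = (x - 3)^3*(x + 1), so the eigenvalues are known. The minimal polynomial is
  m_A(x) = Π_λ (x − λ)^{k_λ}
where k_λ is the size of the *largest* Jordan block for λ (equivalently, the smallest k with (A − λI)^k v = 0 for every generalised eigenvector v of λ).

  λ = -1: largest Jordan block has size 1, contributing (x + 1)
  λ = 3: largest Jordan block has size 3, contributing (x − 3)^3

So m_A(x) = (x - 3)^3*(x + 1) = x^4 - 8*x^3 + 18*x^2 - 27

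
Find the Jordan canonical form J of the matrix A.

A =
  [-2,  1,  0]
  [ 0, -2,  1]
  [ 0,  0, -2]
J_3(-2)

The characteristic polynomial is
  det(x·I − A) = x^3 + 6*x^2 + 12*x + 8 = (x + 2)^3

Eigenvalues and multiplicities (the geometric multiplicity of λ is n − rank(A − λI), which equals the number of Jordan blocks for λ):
  λ = -2: algebraic multiplicity = 3, geometric multiplicity = 1

Determining the block sizes for each eigenvalue:
  λ = -2: one block (gm = 1), so the single block has size am = 3 → block sizes [3]

Assembling the blocks gives a Jordan form
J =
  [-2,  1,  0]
  [ 0, -2,  1]
  [ 0,  0, -2]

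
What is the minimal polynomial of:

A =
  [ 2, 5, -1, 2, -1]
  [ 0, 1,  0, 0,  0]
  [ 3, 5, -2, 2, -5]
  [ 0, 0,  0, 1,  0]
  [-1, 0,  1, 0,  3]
x^3 - 3*x^2 + 3*x - 1

The characteristic polynomial is χ_A(x) = (x - 1)^5, so the eigenvalues are known. The minimal polynomial is
  m_A(x) = Π_λ (x − λ)^{k_λ}
where k_λ is the size of the *largest* Jordan block for λ (equivalently, the smallest k with (A − λI)^k v = 0 for every generalised eigenvector v of λ).

  λ = 1: largest Jordan block has size 3, contributing (x − 1)^3

So m_A(x) = (x - 1)^3 = x^3 - 3*x^2 + 3*x - 1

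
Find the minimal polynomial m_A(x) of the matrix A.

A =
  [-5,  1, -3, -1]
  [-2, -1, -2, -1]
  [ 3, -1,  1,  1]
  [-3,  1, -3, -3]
x^3 + 6*x^2 + 12*x + 8

The characteristic polynomial is χ_A(x) = (x + 2)^4, so the eigenvalues are known. The minimal polynomial is
  m_A(x) = Π_λ (x − λ)^{k_λ}
where k_λ is the size of the *largest* Jordan block for λ (equivalently, the smallest k with (A − λI)^k v = 0 for every generalised eigenvector v of λ).

  λ = -2: largest Jordan block has size 3, contributing (x + 2)^3

So m_A(x) = (x + 2)^3 = x^3 + 6*x^2 + 12*x + 8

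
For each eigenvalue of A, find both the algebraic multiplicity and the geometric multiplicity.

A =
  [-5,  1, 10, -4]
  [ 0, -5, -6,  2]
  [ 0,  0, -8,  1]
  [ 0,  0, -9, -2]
λ = -5: alg = 4, geom = 2

Step 1 — factor the characteristic polynomial to read off the algebraic multiplicities:
  χ_A(x) = (x + 5)^4

Step 2 — compute geometric multiplicities via the rank-nullity identity g(λ) = n − rank(A − λI):
  rank(A − (-5)·I) = 2, so dim ker(A − (-5)·I) = n − 2 = 2

Summary:
  λ = -5: algebraic multiplicity = 4, geometric multiplicity = 2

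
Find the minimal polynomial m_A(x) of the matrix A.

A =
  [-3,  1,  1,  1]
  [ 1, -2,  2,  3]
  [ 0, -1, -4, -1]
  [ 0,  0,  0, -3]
x^3 + 9*x^2 + 27*x + 27

The characteristic polynomial is χ_A(x) = (x + 3)^4, so the eigenvalues are known. The minimal polynomial is
  m_A(x) = Π_λ (x − λ)^{k_λ}
where k_λ is the size of the *largest* Jordan block for λ (equivalently, the smallest k with (A − λI)^k v = 0 for every generalised eigenvector v of λ).

  λ = -3: largest Jordan block has size 3, contributing (x + 3)^3

So m_A(x) = (x + 3)^3 = x^3 + 9*x^2 + 27*x + 27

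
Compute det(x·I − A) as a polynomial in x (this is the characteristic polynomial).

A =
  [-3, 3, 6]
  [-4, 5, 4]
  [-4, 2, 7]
x^3 - 9*x^2 + 27*x - 27

Expanding det(x·I − A) (e.g. by cofactor expansion or by noting that A is similar to its Jordan form J, which has the same characteristic polynomial as A) gives
  χ_A(x) = x^3 - 9*x^2 + 27*x - 27
which factors as (x - 3)^3. The eigenvalues (with algebraic multiplicities) are λ = 3 with multiplicity 3.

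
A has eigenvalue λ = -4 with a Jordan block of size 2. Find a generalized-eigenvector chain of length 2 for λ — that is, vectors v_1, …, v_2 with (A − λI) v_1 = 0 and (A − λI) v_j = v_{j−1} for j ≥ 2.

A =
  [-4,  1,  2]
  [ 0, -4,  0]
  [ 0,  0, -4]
A Jordan chain for λ = -4 of length 2:
v_1 = (1, 0, 0)ᵀ
v_2 = (0, 1, 0)ᵀ

Let N = A − (-4)·I. We want v_2 with N^2 v_2 = 0 but N^1 v_2 ≠ 0; then v_{j-1} := N · v_j for j = 2, …, 2.

Pick v_2 = (0, 1, 0)ᵀ.
Then v_1 = N · v_2 = (1, 0, 0)ᵀ.

Sanity check: (A − (-4)·I) v_1 = (0, 0, 0)ᵀ = 0. ✓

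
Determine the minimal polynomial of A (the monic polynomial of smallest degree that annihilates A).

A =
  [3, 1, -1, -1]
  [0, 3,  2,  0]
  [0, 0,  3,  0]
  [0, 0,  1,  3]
x^3 - 9*x^2 + 27*x - 27

The characteristic polynomial is χ_A(x) = (x - 3)^4, so the eigenvalues are known. The minimal polynomial is
  m_A(x) = Π_λ (x − λ)^{k_λ}
where k_λ is the size of the *largest* Jordan block for λ (equivalently, the smallest k with (A − λI)^k v = 0 for every generalised eigenvector v of λ).

  λ = 3: largest Jordan block has size 3, contributing (x − 3)^3

So m_A(x) = (x - 3)^3 = x^3 - 9*x^2 + 27*x - 27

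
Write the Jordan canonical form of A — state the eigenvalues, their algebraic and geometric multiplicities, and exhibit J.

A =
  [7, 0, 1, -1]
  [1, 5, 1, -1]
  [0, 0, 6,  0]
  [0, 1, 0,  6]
J_3(6) ⊕ J_1(6)

The characteristic polynomial is
  det(x·I − A) = x^4 - 24*x^3 + 216*x^2 - 864*x + 1296 = (x - 6)^4

Eigenvalues and multiplicities (the geometric multiplicity of λ is n − rank(A − λI), which equals the number of Jordan blocks for λ):
  λ = 6: algebraic multiplicity = 4, geometric multiplicity = 2

Determining the block sizes for each eigenvalue:
  λ = 6: with am = 4 and gm = 2, the partition is not yet determined (e.g. several partitions of 4 into 2 parts exist). Let N = A − (6)·I. Computing rank(N^1) = 2, rank(N^2) = 1, rank(N^3) = 0; the number of blocks of size ≥ j is rank(N^{j−1}) − rank(N^j), giving [2, 1, 1]. So we have 1 block(s) of size 3, 1 block(s) of size 1 → block sizes [3, 1]

Assembling the blocks gives a Jordan form
J =
  [6, 1, 0, 0]
  [0, 6, 1, 0]
  [0, 0, 6, 0]
  [0, 0, 0, 6]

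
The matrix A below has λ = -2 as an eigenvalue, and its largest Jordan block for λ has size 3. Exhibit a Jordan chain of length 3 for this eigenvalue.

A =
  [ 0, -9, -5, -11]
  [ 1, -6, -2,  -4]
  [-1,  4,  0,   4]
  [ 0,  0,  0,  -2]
A Jordan chain for λ = -2 of length 3:
v_1 = (-2, -1, 1, 0)ᵀ
v_2 = (-9, -4, 4, 0)ᵀ
v_3 = (0, 1, 0, 0)ᵀ

Let N = A − (-2)·I. We want v_3 with N^3 v_3 = 0 but N^2 v_3 ≠ 0; then v_{j-1} := N · v_j for j = 3, …, 2.

Pick v_3 = (0, 1, 0, 0)ᵀ.
Then v_2 = N · v_3 = (-9, -4, 4, 0)ᵀ.
Then v_1 = N · v_2 = (-2, -1, 1, 0)ᵀ.

Sanity check: (A − (-2)·I) v_1 = (0, 0, 0, 0)ᵀ = 0. ✓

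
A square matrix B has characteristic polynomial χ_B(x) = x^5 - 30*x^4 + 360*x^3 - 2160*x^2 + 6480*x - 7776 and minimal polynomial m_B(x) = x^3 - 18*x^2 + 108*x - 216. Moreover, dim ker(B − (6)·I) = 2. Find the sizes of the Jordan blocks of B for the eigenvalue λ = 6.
Block sizes for λ = 6: [3, 2]

Step 1 — from the characteristic polynomial, algebraic multiplicity of λ = 6 is 5. From dim ker(B − (6)·I) = 2, there are exactly 2 Jordan blocks for λ = 6.
Step 2 — from the minimal polynomial, the factor (x − 6)^3 tells us the largest block for λ = 6 has size 3.
Step 3 — with total size 5, 2 blocks, and largest block 3, the block sizes (in nonincreasing order) are [3, 2].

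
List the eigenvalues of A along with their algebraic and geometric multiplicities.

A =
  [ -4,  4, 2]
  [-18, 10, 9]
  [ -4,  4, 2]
λ = 0: alg = 1, geom = 1; λ = 4: alg = 2, geom = 1

Step 1 — factor the characteristic polynomial to read off the algebraic multiplicities:
  χ_A(x) = x*(x - 4)^2

Step 2 — compute geometric multiplicities via the rank-nullity identity g(λ) = n − rank(A − λI):
  rank(A − (0)·I) = 2, so dim ker(A − (0)·I) = n − 2 = 1
  rank(A − (4)·I) = 2, so dim ker(A − (4)·I) = n − 2 = 1

Summary:
  λ = 0: algebraic multiplicity = 1, geometric multiplicity = 1
  λ = 4: algebraic multiplicity = 2, geometric multiplicity = 1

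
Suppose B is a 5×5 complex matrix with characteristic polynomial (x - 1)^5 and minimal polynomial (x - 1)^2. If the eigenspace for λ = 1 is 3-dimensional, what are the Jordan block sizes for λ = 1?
Block sizes for λ = 1: [2, 2, 1]

Step 1 — from the characteristic polynomial, algebraic multiplicity of λ = 1 is 5. From dim ker(B − (1)·I) = 3, there are exactly 3 Jordan blocks for λ = 1.
Step 2 — from the minimal polynomial, the factor (x − 1)^2 tells us the largest block for λ = 1 has size 2.
Step 3 — with total size 5, 3 blocks, and largest block 2, the block sizes (in nonincreasing order) are [2, 2, 1].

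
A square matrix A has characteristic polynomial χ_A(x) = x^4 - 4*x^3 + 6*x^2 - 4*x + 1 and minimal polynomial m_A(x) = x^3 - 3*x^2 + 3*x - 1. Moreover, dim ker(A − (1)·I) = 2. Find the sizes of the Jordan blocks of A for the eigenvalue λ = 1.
Block sizes for λ = 1: [3, 1]

Step 1 — from the characteristic polynomial, algebraic multiplicity of λ = 1 is 4. From dim ker(A − (1)·I) = 2, there are exactly 2 Jordan blocks for λ = 1.
Step 2 — from the minimal polynomial, the factor (x − 1)^3 tells us the largest block for λ = 1 has size 3.
Step 3 — with total size 4, 2 blocks, and largest block 3, the block sizes (in nonincreasing order) are [3, 1].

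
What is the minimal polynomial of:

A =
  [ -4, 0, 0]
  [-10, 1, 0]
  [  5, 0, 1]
x^2 + 3*x - 4

The characteristic polynomial is χ_A(x) = (x - 1)^2*(x + 4), so the eigenvalues are known. The minimal polynomial is
  m_A(x) = Π_λ (x − λ)^{k_λ}
where k_λ is the size of the *largest* Jordan block for λ (equivalently, the smallest k with (A − λI)^k v = 0 for every generalised eigenvector v of λ).

  λ = -4: largest Jordan block has size 1, contributing (x + 4)
  λ = 1: largest Jordan block has size 1, contributing (x − 1)

So m_A(x) = (x - 1)*(x + 4) = x^2 + 3*x - 4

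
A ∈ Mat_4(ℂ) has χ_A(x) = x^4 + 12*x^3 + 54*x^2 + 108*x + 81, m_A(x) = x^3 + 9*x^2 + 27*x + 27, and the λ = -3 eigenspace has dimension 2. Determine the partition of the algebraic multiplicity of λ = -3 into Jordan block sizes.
Block sizes for λ = -3: [3, 1]

Step 1 — from the characteristic polynomial, algebraic multiplicity of λ = -3 is 4. From dim ker(A − (-3)·I) = 2, there are exactly 2 Jordan blocks for λ = -3.
Step 2 — from the minimal polynomial, the factor (x + 3)^3 tells us the largest block for λ = -3 has size 3.
Step 3 — with total size 4, 2 blocks, and largest block 3, the block sizes (in nonincreasing order) are [3, 1].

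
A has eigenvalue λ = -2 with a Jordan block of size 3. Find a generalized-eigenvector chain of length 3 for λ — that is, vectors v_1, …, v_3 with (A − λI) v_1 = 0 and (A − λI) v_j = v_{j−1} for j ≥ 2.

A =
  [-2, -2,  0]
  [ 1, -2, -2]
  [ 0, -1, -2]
A Jordan chain for λ = -2 of length 3:
v_1 = (-2, 0, -1)ᵀ
v_2 = (0, 1, 0)ᵀ
v_3 = (1, 0, 0)ᵀ

Let N = A − (-2)·I. We want v_3 with N^3 v_3 = 0 but N^2 v_3 ≠ 0; then v_{j-1} := N · v_j for j = 3, …, 2.

Pick v_3 = (1, 0, 0)ᵀ.
Then v_2 = N · v_3 = (0, 1, 0)ᵀ.
Then v_1 = N · v_2 = (-2, 0, -1)ᵀ.

Sanity check: (A − (-2)·I) v_1 = (0, 0, 0)ᵀ = 0. ✓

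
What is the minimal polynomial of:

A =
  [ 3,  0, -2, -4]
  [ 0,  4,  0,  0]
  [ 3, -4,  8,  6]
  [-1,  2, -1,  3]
x^2 - 9*x + 20

The characteristic polynomial is χ_A(x) = (x - 5)^2*(x - 4)^2, so the eigenvalues are known. The minimal polynomial is
  m_A(x) = Π_λ (x − λ)^{k_λ}
where k_λ is the size of the *largest* Jordan block for λ (equivalently, the smallest k with (A − λI)^k v = 0 for every generalised eigenvector v of λ).

  λ = 4: largest Jordan block has size 1, contributing (x − 4)
  λ = 5: largest Jordan block has size 1, contributing (x − 5)

So m_A(x) = (x - 5)*(x - 4) = x^2 - 9*x + 20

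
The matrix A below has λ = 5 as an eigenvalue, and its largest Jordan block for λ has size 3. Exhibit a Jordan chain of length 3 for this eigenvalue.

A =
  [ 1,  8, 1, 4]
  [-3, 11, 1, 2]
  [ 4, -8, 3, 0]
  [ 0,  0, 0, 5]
A Jordan chain for λ = 5 of length 3:
v_1 = (-4, -2, 0, 0)ᵀ
v_2 = (-4, -3, 4, 0)ᵀ
v_3 = (1, 0, 0, 0)ᵀ

Let N = A − (5)·I. We want v_3 with N^3 v_3 = 0 but N^2 v_3 ≠ 0; then v_{j-1} := N · v_j for j = 3, …, 2.

Pick v_3 = (1, 0, 0, 0)ᵀ.
Then v_2 = N · v_3 = (-4, -3, 4, 0)ᵀ.
Then v_1 = N · v_2 = (-4, -2, 0, 0)ᵀ.

Sanity check: (A − (5)·I) v_1 = (0, 0, 0, 0)ᵀ = 0. ✓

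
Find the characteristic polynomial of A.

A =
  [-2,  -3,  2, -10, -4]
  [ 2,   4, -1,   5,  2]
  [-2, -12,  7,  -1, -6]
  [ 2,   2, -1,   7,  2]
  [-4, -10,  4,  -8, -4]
x^5 - 12*x^4 + 56*x^3 - 128*x^2 + 144*x - 64

Expanding det(x·I − A) (e.g. by cofactor expansion or by noting that A is similar to its Jordan form J, which has the same characteristic polynomial as A) gives
  χ_A(x) = x^5 - 12*x^4 + 56*x^3 - 128*x^2 + 144*x - 64
which factors as (x - 4)*(x - 2)^4. The eigenvalues (with algebraic multiplicities) are λ = 2 with multiplicity 4, λ = 4 with multiplicity 1.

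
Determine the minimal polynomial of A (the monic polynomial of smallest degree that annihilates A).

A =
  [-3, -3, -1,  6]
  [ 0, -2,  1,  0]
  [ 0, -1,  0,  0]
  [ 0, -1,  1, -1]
x^3 + 5*x^2 + 7*x + 3

The characteristic polynomial is χ_A(x) = (x + 1)^3*(x + 3), so the eigenvalues are known. The minimal polynomial is
  m_A(x) = Π_λ (x − λ)^{k_λ}
where k_λ is the size of the *largest* Jordan block for λ (equivalently, the smallest k with (A − λI)^k v = 0 for every generalised eigenvector v of λ).

  λ = -3: largest Jordan block has size 1, contributing (x + 3)
  λ = -1: largest Jordan block has size 2, contributing (x + 1)^2

So m_A(x) = (x + 1)^2*(x + 3) = x^3 + 5*x^2 + 7*x + 3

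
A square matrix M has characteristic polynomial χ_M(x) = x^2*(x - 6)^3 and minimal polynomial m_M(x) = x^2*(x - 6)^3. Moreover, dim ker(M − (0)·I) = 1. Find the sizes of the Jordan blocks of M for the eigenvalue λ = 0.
Block sizes for λ = 0: [2]

Step 1 — from the characteristic polynomial, algebraic multiplicity of λ = 0 is 2. From dim ker(M − (0)·I) = 1, there are exactly 1 Jordan blocks for λ = 0.
Step 2 — from the minimal polynomial, the factor (x − 0)^2 tells us the largest block for λ = 0 has size 2.
Step 3 — with total size 2, 1 blocks, and largest block 2, the block sizes (in nonincreasing order) are [2].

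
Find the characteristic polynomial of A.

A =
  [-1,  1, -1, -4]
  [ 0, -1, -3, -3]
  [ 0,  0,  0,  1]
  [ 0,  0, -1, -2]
x^4 + 4*x^3 + 6*x^2 + 4*x + 1

Expanding det(x·I − A) (e.g. by cofactor expansion or by noting that A is similar to its Jordan form J, which has the same characteristic polynomial as A) gives
  χ_A(x) = x^4 + 4*x^3 + 6*x^2 + 4*x + 1
which factors as (x + 1)^4. The eigenvalues (with algebraic multiplicities) are λ = -1 with multiplicity 4.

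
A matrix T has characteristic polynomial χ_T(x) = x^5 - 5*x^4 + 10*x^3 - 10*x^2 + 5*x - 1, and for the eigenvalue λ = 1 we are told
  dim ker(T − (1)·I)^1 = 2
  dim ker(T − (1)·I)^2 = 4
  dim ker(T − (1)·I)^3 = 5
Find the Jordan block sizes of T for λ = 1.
Block sizes for λ = 1: [3, 2]

From the dimensions of kernels of powers, the number of Jordan blocks of size at least j is d_j − d_{j−1} where d_j = dim ker(N^j) (with d_0 = 0). Computing the differences gives [2, 2, 1].
The number of blocks of size exactly k is (#blocks of size ≥ k) − (#blocks of size ≥ k + 1), so the partition is: 1 block(s) of size 2, 1 block(s) of size 3.
In nonincreasing order the block sizes are [3, 2].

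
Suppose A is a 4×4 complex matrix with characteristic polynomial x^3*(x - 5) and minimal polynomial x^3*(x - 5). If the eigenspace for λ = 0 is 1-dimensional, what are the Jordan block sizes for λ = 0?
Block sizes for λ = 0: [3]

Step 1 — from the characteristic polynomial, algebraic multiplicity of λ = 0 is 3. From dim ker(A − (0)·I) = 1, there are exactly 1 Jordan blocks for λ = 0.
Step 2 — from the minimal polynomial, the factor (x − 0)^3 tells us the largest block for λ = 0 has size 3.
Step 3 — with total size 3, 1 blocks, and largest block 3, the block sizes (in nonincreasing order) are [3].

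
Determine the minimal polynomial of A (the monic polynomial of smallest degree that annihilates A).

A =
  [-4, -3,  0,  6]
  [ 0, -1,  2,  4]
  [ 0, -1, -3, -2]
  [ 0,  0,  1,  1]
x^4 + 7*x^3 + 15*x^2 + 13*x + 4

The characteristic polynomial is χ_A(x) = (x + 1)^3*(x + 4), so the eigenvalues are known. The minimal polynomial is
  m_A(x) = Π_λ (x − λ)^{k_λ}
where k_λ is the size of the *largest* Jordan block for λ (equivalently, the smallest k with (A − λI)^k v = 0 for every generalised eigenvector v of λ).

  λ = -4: largest Jordan block has size 1, contributing (x + 4)
  λ = -1: largest Jordan block has size 3, contributing (x + 1)^3

So m_A(x) = (x + 1)^3*(x + 4) = x^4 + 7*x^3 + 15*x^2 + 13*x + 4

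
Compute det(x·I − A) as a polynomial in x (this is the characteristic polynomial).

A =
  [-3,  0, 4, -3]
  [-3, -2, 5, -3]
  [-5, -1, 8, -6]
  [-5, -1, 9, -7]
x^4 + 4*x^3 + 6*x^2 + 4*x + 1

Expanding det(x·I − A) (e.g. by cofactor expansion or by noting that A is similar to its Jordan form J, which has the same characteristic polynomial as A) gives
  χ_A(x) = x^4 + 4*x^3 + 6*x^2 + 4*x + 1
which factors as (x + 1)^4. The eigenvalues (with algebraic multiplicities) are λ = -1 with multiplicity 4.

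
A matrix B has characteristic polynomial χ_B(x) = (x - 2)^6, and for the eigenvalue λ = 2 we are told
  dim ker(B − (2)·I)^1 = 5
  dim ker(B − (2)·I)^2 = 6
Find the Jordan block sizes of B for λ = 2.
Block sizes for λ = 2: [2, 1, 1, 1, 1]

From the dimensions of kernels of powers, the number of Jordan blocks of size at least j is d_j − d_{j−1} where d_j = dim ker(N^j) (with d_0 = 0). Computing the differences gives [5, 1].
The number of blocks of size exactly k is (#blocks of size ≥ k) − (#blocks of size ≥ k + 1), so the partition is: 4 block(s) of size 1, 1 block(s) of size 2.
In nonincreasing order the block sizes are [2, 1, 1, 1, 1].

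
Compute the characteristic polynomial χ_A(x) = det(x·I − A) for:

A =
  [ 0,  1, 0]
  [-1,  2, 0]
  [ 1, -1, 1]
x^3 - 3*x^2 + 3*x - 1

Expanding det(x·I − A) (e.g. by cofactor expansion or by noting that A is similar to its Jordan form J, which has the same characteristic polynomial as A) gives
  χ_A(x) = x^3 - 3*x^2 + 3*x - 1
which factors as (x - 1)^3. The eigenvalues (with algebraic multiplicities) are λ = 1 with multiplicity 3.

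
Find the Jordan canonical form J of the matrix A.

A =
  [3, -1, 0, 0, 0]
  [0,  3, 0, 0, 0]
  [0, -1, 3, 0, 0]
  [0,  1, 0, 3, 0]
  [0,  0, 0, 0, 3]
J_2(3) ⊕ J_1(3) ⊕ J_1(3) ⊕ J_1(3)

The characteristic polynomial is
  det(x·I − A) = x^5 - 15*x^4 + 90*x^3 - 270*x^2 + 405*x - 243 = (x - 3)^5

Eigenvalues and multiplicities (the geometric multiplicity of λ is n − rank(A − λI), which equals the number of Jordan blocks for λ):
  λ = 3: algebraic multiplicity = 5, geometric multiplicity = 4

Determining the block sizes for each eigenvalue:
  λ = 3: 4 blocks summing to 5 forces exactly one block of size 2 and the rest size 1 → block sizes [2, 1, 1, 1]

Assembling the blocks gives a Jordan form
J =
  [3, 1, 0, 0, 0]
  [0, 3, 0, 0, 0]
  [0, 0, 3, 0, 0]
  [0, 0, 0, 3, 0]
  [0, 0, 0, 0, 3]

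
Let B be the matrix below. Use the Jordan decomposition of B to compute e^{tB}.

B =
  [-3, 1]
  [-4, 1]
e^{tB} =
  [-2*t*exp(-t) + exp(-t), t*exp(-t)]
  [-4*t*exp(-t), 2*t*exp(-t) + exp(-t)]

Strategy: write B = P · J · P⁻¹ where J is a Jordan canonical form, so e^{tB} = P · e^{tJ} · P⁻¹, and e^{tJ} can be computed block-by-block.

B has Jordan form
J =
  [-1,  1]
  [ 0, -1]
(up to reordering of blocks).

Per-block formulas:
  For a 2×2 Jordan block J_2(-1): exp(t · J_2(-1)) = e^(-1t)·(I + t·N), where N is the 2×2 nilpotent shift.

After assembling e^{tJ} and conjugating by P, we get:

e^{tB} =
  [-2*t*exp(-t) + exp(-t), t*exp(-t)]
  [-4*t*exp(-t), 2*t*exp(-t) + exp(-t)]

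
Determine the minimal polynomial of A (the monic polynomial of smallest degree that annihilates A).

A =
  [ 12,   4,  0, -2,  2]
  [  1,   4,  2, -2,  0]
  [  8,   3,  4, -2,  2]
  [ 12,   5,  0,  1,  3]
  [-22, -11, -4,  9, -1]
x^3 - 12*x^2 + 48*x - 64

The characteristic polynomial is χ_A(x) = (x - 4)^5, so the eigenvalues are known. The minimal polynomial is
  m_A(x) = Π_λ (x − λ)^{k_λ}
where k_λ is the size of the *largest* Jordan block for λ (equivalently, the smallest k with (A − λI)^k v = 0 for every generalised eigenvector v of λ).

  λ = 4: largest Jordan block has size 3, contributing (x − 4)^3

So m_A(x) = (x - 4)^3 = x^3 - 12*x^2 + 48*x - 64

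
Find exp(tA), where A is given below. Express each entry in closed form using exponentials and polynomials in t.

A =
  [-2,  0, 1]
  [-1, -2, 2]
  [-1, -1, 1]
e^{tA} =
  [-t*exp(-t) + exp(-t), -t^2*exp(-t)/2, t^2*exp(-t)/2 + t*exp(-t)]
  [-t*exp(-t), -t^2*exp(-t)/2 - t*exp(-t) + exp(-t), t^2*exp(-t)/2 + 2*t*exp(-t)]
  [-t*exp(-t), -t^2*exp(-t)/2 - t*exp(-t), t^2*exp(-t)/2 + 2*t*exp(-t) + exp(-t)]

Strategy: write A = P · J · P⁻¹ where J is a Jordan canonical form, so e^{tA} = P · e^{tJ} · P⁻¹, and e^{tJ} can be computed block-by-block.

A has Jordan form
J =
  [-1,  1,  0]
  [ 0, -1,  1]
  [ 0,  0, -1]
(up to reordering of blocks).

Per-block formulas:
  For a 3×3 Jordan block J_3(-1): exp(t · J_3(-1)) = e^(-1t)·(I + t·N + (t^2/2)·N^2), where N is the 3×3 nilpotent shift.

After assembling e^{tJ} and conjugating by P, we get:

e^{tA} =
  [-t*exp(-t) + exp(-t), -t^2*exp(-t)/2, t^2*exp(-t)/2 + t*exp(-t)]
  [-t*exp(-t), -t^2*exp(-t)/2 - t*exp(-t) + exp(-t), t^2*exp(-t)/2 + 2*t*exp(-t)]
  [-t*exp(-t), -t^2*exp(-t)/2 - t*exp(-t), t^2*exp(-t)/2 + 2*t*exp(-t) + exp(-t)]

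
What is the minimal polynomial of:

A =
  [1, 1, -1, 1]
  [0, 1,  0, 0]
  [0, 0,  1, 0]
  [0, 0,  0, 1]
x^2 - 2*x + 1

The characteristic polynomial is χ_A(x) = (x - 1)^4, so the eigenvalues are known. The minimal polynomial is
  m_A(x) = Π_λ (x − λ)^{k_λ}
where k_λ is the size of the *largest* Jordan block for λ (equivalently, the smallest k with (A − λI)^k v = 0 for every generalised eigenvector v of λ).

  λ = 1: largest Jordan block has size 2, contributing (x − 1)^2

So m_A(x) = (x - 1)^2 = x^2 - 2*x + 1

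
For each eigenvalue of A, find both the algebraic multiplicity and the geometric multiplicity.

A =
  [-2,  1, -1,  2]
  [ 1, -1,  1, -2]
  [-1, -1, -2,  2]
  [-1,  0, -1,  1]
λ = -1: alg = 4, geom = 2

Step 1 — factor the characteristic polynomial to read off the algebraic multiplicities:
  χ_A(x) = (x + 1)^4

Step 2 — compute geometric multiplicities via the rank-nullity identity g(λ) = n − rank(A − λI):
  rank(A − (-1)·I) = 2, so dim ker(A − (-1)·I) = n − 2 = 2

Summary:
  λ = -1: algebraic multiplicity = 4, geometric multiplicity = 2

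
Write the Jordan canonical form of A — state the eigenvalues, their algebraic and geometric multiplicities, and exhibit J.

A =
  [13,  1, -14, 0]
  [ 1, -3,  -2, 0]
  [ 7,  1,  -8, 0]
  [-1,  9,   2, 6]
J_2(-2) ⊕ J_1(6) ⊕ J_1(6)

The characteristic polynomial is
  det(x·I − A) = x^4 - 8*x^3 - 8*x^2 + 96*x + 144 = (x - 6)^2*(x + 2)^2

Eigenvalues and multiplicities (the geometric multiplicity of λ is n − rank(A − λI), which equals the number of Jordan blocks for λ):
  λ = -2: algebraic multiplicity = 2, geometric multiplicity = 1
  λ = 6: algebraic multiplicity = 2, geometric multiplicity = 2

Determining the block sizes for each eigenvalue:
  λ = -2: one block (gm = 1), so the single block has size am = 2 → block sizes [2]
  λ = 6: gm = am = 2, so every block has size 1 → block sizes [1, 1]

Assembling the blocks gives a Jordan form
J =
  [-2,  1, 0, 0]
  [ 0, -2, 0, 0]
  [ 0,  0, 6, 0]
  [ 0,  0, 0, 6]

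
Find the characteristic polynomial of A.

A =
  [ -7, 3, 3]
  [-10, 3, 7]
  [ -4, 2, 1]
x^3 + 3*x^2 + 3*x + 1

Expanding det(x·I − A) (e.g. by cofactor expansion or by noting that A is similar to its Jordan form J, which has the same characteristic polynomial as A) gives
  χ_A(x) = x^3 + 3*x^2 + 3*x + 1
which factors as (x + 1)^3. The eigenvalues (with algebraic multiplicities) are λ = -1 with multiplicity 3.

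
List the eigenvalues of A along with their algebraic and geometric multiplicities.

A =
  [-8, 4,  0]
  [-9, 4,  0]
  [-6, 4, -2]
λ = -2: alg = 3, geom = 2

Step 1 — factor the characteristic polynomial to read off the algebraic multiplicities:
  χ_A(x) = (x + 2)^3

Step 2 — compute geometric multiplicities via the rank-nullity identity g(λ) = n − rank(A − λI):
  rank(A − (-2)·I) = 1, so dim ker(A − (-2)·I) = n − 1 = 2

Summary:
  λ = -2: algebraic multiplicity = 3, geometric multiplicity = 2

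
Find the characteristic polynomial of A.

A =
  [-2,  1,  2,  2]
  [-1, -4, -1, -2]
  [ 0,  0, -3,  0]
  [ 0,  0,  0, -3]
x^4 + 12*x^3 + 54*x^2 + 108*x + 81

Expanding det(x·I − A) (e.g. by cofactor expansion or by noting that A is similar to its Jordan form J, which has the same characteristic polynomial as A) gives
  χ_A(x) = x^4 + 12*x^3 + 54*x^2 + 108*x + 81
which factors as (x + 3)^4. The eigenvalues (with algebraic multiplicities) are λ = -3 with multiplicity 4.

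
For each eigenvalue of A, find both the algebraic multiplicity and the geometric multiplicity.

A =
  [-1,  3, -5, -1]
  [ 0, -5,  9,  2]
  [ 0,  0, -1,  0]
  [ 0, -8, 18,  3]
λ = -1: alg = 4, geom = 2

Step 1 — factor the characteristic polynomial to read off the algebraic multiplicities:
  χ_A(x) = (x + 1)^4

Step 2 — compute geometric multiplicities via the rank-nullity identity g(λ) = n − rank(A − λI):
  rank(A − (-1)·I) = 2, so dim ker(A − (-1)·I) = n − 2 = 2

Summary:
  λ = -1: algebraic multiplicity = 4, geometric multiplicity = 2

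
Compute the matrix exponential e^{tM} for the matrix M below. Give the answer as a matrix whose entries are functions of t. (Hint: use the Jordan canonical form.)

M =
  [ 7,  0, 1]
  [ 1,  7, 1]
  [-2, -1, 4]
e^{tM} =
  [-t^2*exp(6*t)/2 + t*exp(6*t) + exp(6*t), -t^2*exp(6*t)/2, -t^2*exp(6*t)/2 + t*exp(6*t)]
  [t*exp(6*t), t*exp(6*t) + exp(6*t), t*exp(6*t)]
  [t^2*exp(6*t)/2 - 2*t*exp(6*t), t^2*exp(6*t)/2 - t*exp(6*t), t^2*exp(6*t)/2 - 2*t*exp(6*t) + exp(6*t)]

Strategy: write M = P · J · P⁻¹ where J is a Jordan canonical form, so e^{tM} = P · e^{tJ} · P⁻¹, and e^{tJ} can be computed block-by-block.

M has Jordan form
J =
  [6, 1, 0]
  [0, 6, 1]
  [0, 0, 6]
(up to reordering of blocks).

Per-block formulas:
  For a 3×3 Jordan block J_3(6): exp(t · J_3(6)) = e^(6t)·(I + t·N + (t^2/2)·N^2), where N is the 3×3 nilpotent shift.

After assembling e^{tJ} and conjugating by P, we get:

e^{tM} =
  [-t^2*exp(6*t)/2 + t*exp(6*t) + exp(6*t), -t^2*exp(6*t)/2, -t^2*exp(6*t)/2 + t*exp(6*t)]
  [t*exp(6*t), t*exp(6*t) + exp(6*t), t*exp(6*t)]
  [t^2*exp(6*t)/2 - 2*t*exp(6*t), t^2*exp(6*t)/2 - t*exp(6*t), t^2*exp(6*t)/2 - 2*t*exp(6*t) + exp(6*t)]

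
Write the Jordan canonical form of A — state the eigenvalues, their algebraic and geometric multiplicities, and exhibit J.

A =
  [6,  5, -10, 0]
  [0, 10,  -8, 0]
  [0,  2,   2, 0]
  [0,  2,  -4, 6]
J_2(6) ⊕ J_1(6) ⊕ J_1(6)

The characteristic polynomial is
  det(x·I − A) = x^4 - 24*x^3 + 216*x^2 - 864*x + 1296 = (x - 6)^4

Eigenvalues and multiplicities (the geometric multiplicity of λ is n − rank(A − λI), which equals the number of Jordan blocks for λ):
  λ = 6: algebraic multiplicity = 4, geometric multiplicity = 3

Determining the block sizes for each eigenvalue:
  λ = 6: 3 blocks summing to 4 forces exactly one block of size 2 and the rest size 1 → block sizes [2, 1, 1]

Assembling the blocks gives a Jordan form
J =
  [6, 1, 0, 0]
  [0, 6, 0, 0]
  [0, 0, 6, 0]
  [0, 0, 0, 6]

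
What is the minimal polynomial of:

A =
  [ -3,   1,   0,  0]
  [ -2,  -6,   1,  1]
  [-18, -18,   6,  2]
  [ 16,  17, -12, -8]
x^4 + 11*x^3 + 15*x^2 - 175*x - 500

The characteristic polynomial is χ_A(x) = (x - 4)*(x + 5)^3, so the eigenvalues are known. The minimal polynomial is
  m_A(x) = Π_λ (x − λ)^{k_λ}
where k_λ is the size of the *largest* Jordan block for λ (equivalently, the smallest k with (A − λI)^k v = 0 for every generalised eigenvector v of λ).

  λ = -5: largest Jordan block has size 3, contributing (x + 5)^3
  λ = 4: largest Jordan block has size 1, contributing (x − 4)

So m_A(x) = (x - 4)*(x + 5)^3 = x^4 + 11*x^3 + 15*x^2 - 175*x - 500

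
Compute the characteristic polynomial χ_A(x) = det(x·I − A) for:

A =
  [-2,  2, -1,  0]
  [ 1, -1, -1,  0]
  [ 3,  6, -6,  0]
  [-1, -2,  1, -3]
x^4 + 12*x^3 + 54*x^2 + 108*x + 81

Expanding det(x·I − A) (e.g. by cofactor expansion or by noting that A is similar to its Jordan form J, which has the same characteristic polynomial as A) gives
  χ_A(x) = x^4 + 12*x^3 + 54*x^2 + 108*x + 81
which factors as (x + 3)^4. The eigenvalues (with algebraic multiplicities) are λ = -3 with multiplicity 4.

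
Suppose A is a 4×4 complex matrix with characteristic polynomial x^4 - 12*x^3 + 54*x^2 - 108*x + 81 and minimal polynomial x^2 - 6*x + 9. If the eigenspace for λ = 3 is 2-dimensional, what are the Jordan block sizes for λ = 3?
Block sizes for λ = 3: [2, 2]

Step 1 — from the characteristic polynomial, algebraic multiplicity of λ = 3 is 4. From dim ker(A − (3)·I) = 2, there are exactly 2 Jordan blocks for λ = 3.
Step 2 — from the minimal polynomial, the factor (x − 3)^2 tells us the largest block for λ = 3 has size 2.
Step 3 — with total size 4, 2 blocks, and largest block 2, the block sizes (in nonincreasing order) are [2, 2].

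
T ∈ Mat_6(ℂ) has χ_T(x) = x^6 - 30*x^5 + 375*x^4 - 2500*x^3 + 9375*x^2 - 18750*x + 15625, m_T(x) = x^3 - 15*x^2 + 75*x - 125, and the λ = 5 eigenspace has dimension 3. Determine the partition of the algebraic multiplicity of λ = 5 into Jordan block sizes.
Block sizes for λ = 5: [3, 2, 1]

Step 1 — from the characteristic polynomial, algebraic multiplicity of λ = 5 is 6. From dim ker(T − (5)·I) = 3, there are exactly 3 Jordan blocks for λ = 5.
Step 2 — from the minimal polynomial, the factor (x − 5)^3 tells us the largest block for λ = 5 has size 3.
Step 3 — with total size 6, 3 blocks, and largest block 3, the block sizes (in nonincreasing order) are [3, 2, 1].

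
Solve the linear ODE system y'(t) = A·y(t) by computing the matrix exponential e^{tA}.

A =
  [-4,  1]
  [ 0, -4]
e^{tA} =
  [exp(-4*t), t*exp(-4*t)]
  [0, exp(-4*t)]

Strategy: write A = P · J · P⁻¹ where J is a Jordan canonical form, so e^{tA} = P · e^{tJ} · P⁻¹, and e^{tJ} can be computed block-by-block.

A has Jordan form
J =
  [-4,  1]
  [ 0, -4]
(up to reordering of blocks).

Per-block formulas:
  For a 2×2 Jordan block J_2(-4): exp(t · J_2(-4)) = e^(-4t)·(I + t·N), where N is the 2×2 nilpotent shift.

After assembling e^{tJ} and conjugating by P, we get:

e^{tA} =
  [exp(-4*t), t*exp(-4*t)]
  [0, exp(-4*t)]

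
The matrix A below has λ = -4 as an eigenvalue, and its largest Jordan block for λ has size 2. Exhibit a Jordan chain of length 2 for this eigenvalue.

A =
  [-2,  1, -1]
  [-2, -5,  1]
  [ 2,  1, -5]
A Jordan chain for λ = -4 of length 2:
v_1 = (2, -2, 2)ᵀ
v_2 = (1, 0, 0)ᵀ

Let N = A − (-4)·I. We want v_2 with N^2 v_2 = 0 but N^1 v_2 ≠ 0; then v_{j-1} := N · v_j for j = 2, …, 2.

Pick v_2 = (1, 0, 0)ᵀ.
Then v_1 = N · v_2 = (2, -2, 2)ᵀ.

Sanity check: (A − (-4)·I) v_1 = (0, 0, 0)ᵀ = 0. ✓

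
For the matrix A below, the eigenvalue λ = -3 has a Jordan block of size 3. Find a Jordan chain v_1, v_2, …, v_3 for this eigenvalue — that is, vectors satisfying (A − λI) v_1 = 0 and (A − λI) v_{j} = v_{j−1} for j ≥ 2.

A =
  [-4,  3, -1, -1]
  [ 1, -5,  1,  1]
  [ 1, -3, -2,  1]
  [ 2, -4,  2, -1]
A Jordan chain for λ = -3 of length 3:
v_1 = (1, 0, -1, 0)ᵀ
v_2 = (-1, 1, 1, 2)ᵀ
v_3 = (1, 0, 0, 0)ᵀ

Let N = A − (-3)·I. We want v_3 with N^3 v_3 = 0 but N^2 v_3 ≠ 0; then v_{j-1} := N · v_j for j = 3, …, 2.

Pick v_3 = (1, 0, 0, 0)ᵀ.
Then v_2 = N · v_3 = (-1, 1, 1, 2)ᵀ.
Then v_1 = N · v_2 = (1, 0, -1, 0)ᵀ.

Sanity check: (A − (-3)·I) v_1 = (0, 0, 0, 0)ᵀ = 0. ✓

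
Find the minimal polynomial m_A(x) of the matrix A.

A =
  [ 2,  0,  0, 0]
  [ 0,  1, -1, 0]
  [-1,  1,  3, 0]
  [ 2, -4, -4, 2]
x^3 - 6*x^2 + 12*x - 8

The characteristic polynomial is χ_A(x) = (x - 2)^4, so the eigenvalues are known. The minimal polynomial is
  m_A(x) = Π_λ (x − λ)^{k_λ}
where k_λ is the size of the *largest* Jordan block for λ (equivalently, the smallest k with (A − λI)^k v = 0 for every generalised eigenvector v of λ).

  λ = 2: largest Jordan block has size 3, contributing (x − 2)^3

So m_A(x) = (x - 2)^3 = x^3 - 6*x^2 + 12*x - 8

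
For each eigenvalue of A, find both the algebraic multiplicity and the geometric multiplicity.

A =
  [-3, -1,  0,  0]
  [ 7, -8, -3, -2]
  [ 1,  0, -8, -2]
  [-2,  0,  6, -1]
λ = -5: alg = 4, geom = 2

Step 1 — factor the characteristic polynomial to read off the algebraic multiplicities:
  χ_A(x) = (x + 5)^4

Step 2 — compute geometric multiplicities via the rank-nullity identity g(λ) = n − rank(A − λI):
  rank(A − (-5)·I) = 2, so dim ker(A − (-5)·I) = n − 2 = 2

Summary:
  λ = -5: algebraic multiplicity = 4, geometric multiplicity = 2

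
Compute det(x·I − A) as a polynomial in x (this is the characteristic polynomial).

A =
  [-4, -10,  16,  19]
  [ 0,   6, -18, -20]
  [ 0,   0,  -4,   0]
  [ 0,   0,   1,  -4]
x^4 + 6*x^3 - 24*x^2 - 224*x - 384

Expanding det(x·I − A) (e.g. by cofactor expansion or by noting that A is similar to its Jordan form J, which has the same characteristic polynomial as A) gives
  χ_A(x) = x^4 + 6*x^3 - 24*x^2 - 224*x - 384
which factors as (x - 6)*(x + 4)^3. The eigenvalues (with algebraic multiplicities) are λ = -4 with multiplicity 3, λ = 6 with multiplicity 1.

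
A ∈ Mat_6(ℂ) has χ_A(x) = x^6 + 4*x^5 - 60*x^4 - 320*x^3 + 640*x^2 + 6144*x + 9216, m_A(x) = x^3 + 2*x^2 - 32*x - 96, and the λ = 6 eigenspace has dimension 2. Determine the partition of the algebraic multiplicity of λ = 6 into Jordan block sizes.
Block sizes for λ = 6: [1, 1]

Step 1 — from the characteristic polynomial, algebraic multiplicity of λ = 6 is 2. From dim ker(A − (6)·I) = 2, there are exactly 2 Jordan blocks for λ = 6.
Step 2 — from the minimal polynomial, the factor (x − 6) tells us the largest block for λ = 6 has size 1.
Step 3 — with total size 2, 2 blocks, and largest block 1, the block sizes (in nonincreasing order) are [1, 1].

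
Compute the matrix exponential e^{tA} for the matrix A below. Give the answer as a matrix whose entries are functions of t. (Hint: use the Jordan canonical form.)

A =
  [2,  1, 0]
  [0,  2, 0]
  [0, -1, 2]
e^{tA} =
  [exp(2*t), t*exp(2*t), 0]
  [0, exp(2*t), 0]
  [0, -t*exp(2*t), exp(2*t)]

Strategy: write A = P · J · P⁻¹ where J is a Jordan canonical form, so e^{tA} = P · e^{tJ} · P⁻¹, and e^{tJ} can be computed block-by-block.

A has Jordan form
J =
  [2, 1, 0]
  [0, 2, 0]
  [0, 0, 2]
(up to reordering of blocks).

Per-block formulas:
  For a 1×1 block at λ = 2: exp(t · [2]) = [e^(2t)].
  For a 2×2 Jordan block J_2(2): exp(t · J_2(2)) = e^(2t)·(I + t·N), where N is the 2×2 nilpotent shift.

After assembling e^{tJ} and conjugating by P, we get:

e^{tA} =
  [exp(2*t), t*exp(2*t), 0]
  [0, exp(2*t), 0]
  [0, -t*exp(2*t), exp(2*t)]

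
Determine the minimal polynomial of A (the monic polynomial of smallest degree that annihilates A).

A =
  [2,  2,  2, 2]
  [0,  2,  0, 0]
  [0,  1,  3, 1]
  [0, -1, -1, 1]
x^2 - 4*x + 4

The characteristic polynomial is χ_A(x) = (x - 2)^4, so the eigenvalues are known. The minimal polynomial is
  m_A(x) = Π_λ (x − λ)^{k_λ}
where k_λ is the size of the *largest* Jordan block for λ (equivalently, the smallest k with (A − λI)^k v = 0 for every generalised eigenvector v of λ).

  λ = 2: largest Jordan block has size 2, contributing (x − 2)^2

So m_A(x) = (x - 2)^2 = x^2 - 4*x + 4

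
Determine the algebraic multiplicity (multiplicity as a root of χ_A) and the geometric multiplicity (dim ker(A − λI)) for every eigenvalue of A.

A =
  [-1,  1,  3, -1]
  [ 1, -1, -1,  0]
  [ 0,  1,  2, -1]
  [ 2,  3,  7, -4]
λ = -1: alg = 4, geom = 2

Step 1 — factor the characteristic polynomial to read off the algebraic multiplicities:
  χ_A(x) = (x + 1)^4

Step 2 — compute geometric multiplicities via the rank-nullity identity g(λ) = n − rank(A − λI):
  rank(A − (-1)·I) = 2, so dim ker(A − (-1)·I) = n − 2 = 2

Summary:
  λ = -1: algebraic multiplicity = 4, geometric multiplicity = 2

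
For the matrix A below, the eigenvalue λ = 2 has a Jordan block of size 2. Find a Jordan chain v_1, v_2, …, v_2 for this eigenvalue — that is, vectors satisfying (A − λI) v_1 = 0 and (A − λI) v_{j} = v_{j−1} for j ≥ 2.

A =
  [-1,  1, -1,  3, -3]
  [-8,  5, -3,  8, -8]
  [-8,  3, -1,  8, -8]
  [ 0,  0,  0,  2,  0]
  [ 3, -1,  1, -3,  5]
A Jordan chain for λ = 2 of length 2:
v_1 = (-3, -8, -8, 0, 3)ᵀ
v_2 = (1, 0, 0, 0, 0)ᵀ

Let N = A − (2)·I. We want v_2 with N^2 v_2 = 0 but N^1 v_2 ≠ 0; then v_{j-1} := N · v_j for j = 2, …, 2.

Pick v_2 = (1, 0, 0, 0, 0)ᵀ.
Then v_1 = N · v_2 = (-3, -8, -8, 0, 3)ᵀ.

Sanity check: (A − (2)·I) v_1 = (0, 0, 0, 0, 0)ᵀ = 0. ✓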